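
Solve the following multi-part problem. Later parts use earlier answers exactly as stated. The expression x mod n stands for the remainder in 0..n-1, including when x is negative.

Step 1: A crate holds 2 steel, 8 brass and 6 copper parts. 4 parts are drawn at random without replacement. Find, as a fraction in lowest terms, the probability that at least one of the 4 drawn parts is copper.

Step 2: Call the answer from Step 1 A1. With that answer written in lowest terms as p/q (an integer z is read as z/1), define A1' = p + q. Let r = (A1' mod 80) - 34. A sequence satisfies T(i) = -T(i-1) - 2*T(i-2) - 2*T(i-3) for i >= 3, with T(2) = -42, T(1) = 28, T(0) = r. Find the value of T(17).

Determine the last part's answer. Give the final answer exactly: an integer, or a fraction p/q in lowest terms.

Step 1: total draws C(16,4) = 1820; complement C(10,4) = 210; favorable 1820 - 210 = 1610; P = 23/26; answer 23/26
Step 2: A1 = 23/26; threaded value p + q = 49; r = 15; T(3) = -1*(-42) - 2*(28) - 2*(15) = -44; iterating: T(3)=-44, T(4)=72, T(5)=100, T(6)=-156, T(7)=-188, T(8)=300, T(9)=388, T(10)=-612, T(11)=-764, T(12)=1212, T(13)=1540, T(14)=-2436, T(15)=-3068, T(16)=4860, T(17)=6148; answer 6148

6148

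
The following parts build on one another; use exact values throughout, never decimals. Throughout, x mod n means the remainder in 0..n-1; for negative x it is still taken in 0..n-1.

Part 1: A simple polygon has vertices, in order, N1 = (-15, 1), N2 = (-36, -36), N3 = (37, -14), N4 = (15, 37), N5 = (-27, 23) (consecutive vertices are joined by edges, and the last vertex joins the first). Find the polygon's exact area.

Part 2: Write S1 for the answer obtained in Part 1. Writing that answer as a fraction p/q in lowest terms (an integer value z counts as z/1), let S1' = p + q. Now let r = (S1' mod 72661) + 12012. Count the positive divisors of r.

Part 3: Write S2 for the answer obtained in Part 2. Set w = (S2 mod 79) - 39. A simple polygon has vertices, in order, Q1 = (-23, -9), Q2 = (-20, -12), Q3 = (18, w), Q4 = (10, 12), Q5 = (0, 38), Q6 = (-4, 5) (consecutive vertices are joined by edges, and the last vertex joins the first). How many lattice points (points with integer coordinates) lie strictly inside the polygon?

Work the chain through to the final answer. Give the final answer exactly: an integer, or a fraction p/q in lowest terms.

Part 1: cross terms: (-15*-36 - -36*1)=576, (-36*-14 - 37*-36)=1836, (37*37 - 15*-14)=1579, (15*23 - -27*37)=1344, (-27*1 - -15*23)=318; twice the area = |5653| = 5653; area = 5653/2; answer 5653/2
Part 2: S1 = 5653/2; threaded value p + q = 5655; r = 17667; 17667 = 3^2 * 13 * 151; number of divisors = (2+1) * (1+1) * (1+1) = 12; answer 12
Part 3: S2 = 12; w = -27; cross terms: (-23*-12 - -20*-9)=96, (-20*-27 - 18*-12)=756, (18*12 - 10*-27)=486, (10*38 - 0*12)=380, (0*5 - -4*38)=152, (-4*-9 - -23*5)=151; twice the area = |2021| = 2021; area = 2021/2; boundary points = 3 + 1 + 1 + 2 + 1 + 1 = 9; strictly interior points = area - boundary/2 + 1 = 1007; answer 1007

1007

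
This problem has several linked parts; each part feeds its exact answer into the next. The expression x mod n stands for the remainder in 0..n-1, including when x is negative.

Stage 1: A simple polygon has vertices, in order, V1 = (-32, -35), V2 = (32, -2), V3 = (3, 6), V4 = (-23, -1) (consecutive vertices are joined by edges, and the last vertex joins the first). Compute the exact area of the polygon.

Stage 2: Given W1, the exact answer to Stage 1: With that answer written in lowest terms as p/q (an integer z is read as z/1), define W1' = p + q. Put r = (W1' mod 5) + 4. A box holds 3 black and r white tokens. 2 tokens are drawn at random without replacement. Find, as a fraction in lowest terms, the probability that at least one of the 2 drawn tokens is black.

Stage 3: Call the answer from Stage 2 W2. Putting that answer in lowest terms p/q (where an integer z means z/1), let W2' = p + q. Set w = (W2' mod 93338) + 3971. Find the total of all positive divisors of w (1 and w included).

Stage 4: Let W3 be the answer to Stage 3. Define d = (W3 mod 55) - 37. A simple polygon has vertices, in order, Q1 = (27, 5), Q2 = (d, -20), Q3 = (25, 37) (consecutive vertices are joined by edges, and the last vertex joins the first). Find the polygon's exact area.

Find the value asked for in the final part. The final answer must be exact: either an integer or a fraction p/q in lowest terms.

185

Stage 1: cross terms: (-32*-2 - 32*-35)=1184, (32*6 - 3*-2)=198, (3*-1 - -23*6)=135, (-23*-35 - -32*-1)=773; twice the area = |2290| = 2290; area = 1145; answer 1145
Stage 2: W1 = 1145; threaded value p + q = 1146; r = 5; total draws C(8,2) = 28; complement C(5,2) = 10; favorable 28 - 10 = 18; P = 9/14; answer 9/14
Stage 3: W2 = 9/14; threaded value p + q = 23; w = 3994; 3994 = 2 * 1997; sigma = (1 + 2) * (1 + 1997) = 3 * 1998 = 5994; answer 5994
Stage 4: W3 = 5994; d = 17; cross terms: (27*-20 - 17*5)=-625, (17*37 - 25*-20)=1129, (25*5 - 27*37)=-874; twice the area = |-370| = 370; area = 185; answer 185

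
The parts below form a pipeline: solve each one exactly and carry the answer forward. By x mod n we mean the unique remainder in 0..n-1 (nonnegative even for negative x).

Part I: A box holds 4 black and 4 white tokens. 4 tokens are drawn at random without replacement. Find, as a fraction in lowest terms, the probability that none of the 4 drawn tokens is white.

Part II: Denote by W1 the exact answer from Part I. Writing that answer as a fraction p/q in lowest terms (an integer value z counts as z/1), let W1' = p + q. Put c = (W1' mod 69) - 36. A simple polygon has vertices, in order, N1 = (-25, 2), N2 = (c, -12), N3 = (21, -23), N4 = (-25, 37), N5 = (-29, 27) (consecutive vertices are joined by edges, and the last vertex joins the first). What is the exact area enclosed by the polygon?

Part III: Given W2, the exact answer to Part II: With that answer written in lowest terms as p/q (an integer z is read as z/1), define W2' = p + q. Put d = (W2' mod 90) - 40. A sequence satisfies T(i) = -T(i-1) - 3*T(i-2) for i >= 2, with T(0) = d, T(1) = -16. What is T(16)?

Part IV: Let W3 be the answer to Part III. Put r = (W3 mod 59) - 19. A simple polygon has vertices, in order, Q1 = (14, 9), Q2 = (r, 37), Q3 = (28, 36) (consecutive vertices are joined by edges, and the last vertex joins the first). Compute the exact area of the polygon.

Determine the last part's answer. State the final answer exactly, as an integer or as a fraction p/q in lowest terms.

412

Part I: total draws C(8,4) = 70; favorable C(4,4) = 1; P = 1/70; answer 1/70
Part II: W1 = 1/70; threaded value p + q = 71; c = -34; cross terms: (-25*-12 - -34*2)=368, (-34*-23 - 21*-12)=1034, (21*37 - -25*-23)=202, (-25*27 - -29*37)=398, (-29*2 - -25*27)=617; twice the area = |2619| = 2619; area = 2619/2; answer 2619/2
Part III: W2 = 2619/2; threaded value p + q = 2621; d = -29; T(2) = -1*(-16) - 3*(-29) = 103; iterating: T(2)=103, T(3)=-55, T(4)=-254, T(5)=419, T(6)=343, T(7)=-1600, T(8)=571, T(9)=4229, T(10)=-5942, T(11)=-6745, T(12)=24571, T(13)=-4336, T(14)=-69377, T(15)=82385, T(16)=125746; answer 125746
Part IV: W3 = 125746; r = -2; cross terms: (14*37 - -2*9)=536, (-2*36 - 28*37)=-1108, (28*9 - 14*36)=-252; twice the area = |-824| = 824; area = 412; answer 412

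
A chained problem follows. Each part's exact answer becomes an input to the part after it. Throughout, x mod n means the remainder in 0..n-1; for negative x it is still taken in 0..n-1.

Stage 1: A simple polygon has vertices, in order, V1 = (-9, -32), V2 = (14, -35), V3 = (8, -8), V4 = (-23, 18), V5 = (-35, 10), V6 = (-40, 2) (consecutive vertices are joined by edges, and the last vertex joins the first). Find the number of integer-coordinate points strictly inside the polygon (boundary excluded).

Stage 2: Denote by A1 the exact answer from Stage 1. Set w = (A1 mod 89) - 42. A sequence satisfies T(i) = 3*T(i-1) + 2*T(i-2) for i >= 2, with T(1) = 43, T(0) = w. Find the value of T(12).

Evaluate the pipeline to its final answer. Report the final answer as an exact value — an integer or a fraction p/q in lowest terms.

Stage 1: cross terms: (-9*-35 - 14*-32)=763, (14*-8 - 8*-35)=168, (8*18 - -23*-8)=-40, (-23*10 - -35*18)=400, (-35*2 - -40*10)=330, (-40*-32 - -9*2)=1298; twice the area = |2919| = 2919; area = 2919/2; boundary points = 1 + 3 + 1 + 4 + 1 + 1 = 11; strictly interior points = area - boundary/2 + 1 = 1455; answer 1455
Stage 2: A1 = 1455; w = -11; T(2) = 3*(43) + 2*(-11) = 107; iterating: T(2)=107, T(3)=407, T(4)=1435, T(5)=5119, T(6)=18227, T(7)=64919, T(8)=231211, T(9)=823471, T(10)=2932835, T(11)=10445447, T(12)=37202011; answer 37202011

37202011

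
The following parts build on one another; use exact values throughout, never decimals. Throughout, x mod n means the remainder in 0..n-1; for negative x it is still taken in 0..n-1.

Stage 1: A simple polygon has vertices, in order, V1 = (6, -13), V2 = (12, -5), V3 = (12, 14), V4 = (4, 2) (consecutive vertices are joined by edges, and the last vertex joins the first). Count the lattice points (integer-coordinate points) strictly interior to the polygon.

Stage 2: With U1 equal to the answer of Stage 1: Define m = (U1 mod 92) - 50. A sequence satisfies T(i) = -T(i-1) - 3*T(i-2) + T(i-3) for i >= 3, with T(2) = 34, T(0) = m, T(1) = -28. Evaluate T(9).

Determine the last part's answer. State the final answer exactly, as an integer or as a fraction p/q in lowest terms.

3136

Stage 1: cross terms: (6*-5 - 12*-13)=126, (12*14 - 12*-5)=228, (12*2 - 4*14)=-32, (4*-13 - 6*2)=-64; twice the area = |258| = 258; area = 129; boundary points = 2 + 19 + 4 + 1 = 26; strictly interior points = area - boundary/2 + 1 = 117; answer 117
Stage 2: U1 = 117; m = -25; T(3) = -1*(34) - 3*(-28) + 1*(-25) = 25; iterating: T(3)=25, T(4)=-155, T(5)=114, T(6)=376, T(7)=-873, T(8)=-141, T(9)=3136; answer 3136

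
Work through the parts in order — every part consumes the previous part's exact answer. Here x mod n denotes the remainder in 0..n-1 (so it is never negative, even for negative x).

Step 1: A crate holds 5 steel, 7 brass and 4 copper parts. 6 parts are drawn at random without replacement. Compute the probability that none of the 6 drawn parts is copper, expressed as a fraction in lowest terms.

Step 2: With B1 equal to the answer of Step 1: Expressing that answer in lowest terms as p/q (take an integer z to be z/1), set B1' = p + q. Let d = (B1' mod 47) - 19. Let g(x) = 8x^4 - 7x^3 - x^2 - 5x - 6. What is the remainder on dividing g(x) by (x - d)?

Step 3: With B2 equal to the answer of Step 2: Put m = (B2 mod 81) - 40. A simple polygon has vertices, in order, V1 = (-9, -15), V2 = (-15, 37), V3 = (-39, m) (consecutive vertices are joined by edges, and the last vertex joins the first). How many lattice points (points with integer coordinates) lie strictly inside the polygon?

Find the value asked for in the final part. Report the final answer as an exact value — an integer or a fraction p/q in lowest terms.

Step 1: total draws C(16,6) = 8008; favorable C(12,6) = 924; P = 3/26; answer 3/26
Step 2: B1 = 3/26; threaded value p + q = 29; d = 10; remainder = value at the root: 8*(10)^4 - 7*(10)^3 - 1*(10)^2 - 5*(10)^1 - 6 = (80000) + (-7000) + (-100) + (-50) + (-6) = 72844; answer 72844
Step 3: B2 = 72844; m = -15; cross terms: (-9*37 - -15*-15)=-558, (-15*-15 - -39*37)=1668, (-39*-15 - -9*-15)=450; twice the area = |1560| = 1560; area = 780; boundary points = 2 + 4 + 30 = 36; strictly interior points = area - boundary/2 + 1 = 763; answer 763

763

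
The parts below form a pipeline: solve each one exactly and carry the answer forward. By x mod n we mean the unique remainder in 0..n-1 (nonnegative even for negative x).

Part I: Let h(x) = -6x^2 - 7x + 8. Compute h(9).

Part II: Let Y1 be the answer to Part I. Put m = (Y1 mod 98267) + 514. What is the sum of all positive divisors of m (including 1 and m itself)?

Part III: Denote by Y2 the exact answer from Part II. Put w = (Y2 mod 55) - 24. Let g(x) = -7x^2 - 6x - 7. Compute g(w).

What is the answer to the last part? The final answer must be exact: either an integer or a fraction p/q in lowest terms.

-1112

Part I: -6*(9)^2 - 7*(9)^1 + 8 = (-486) + (-63) + (8) = -541; answer -541
Part II: Y1 = -541; m = 98240; 98240 = 2^6 * 5 * 307; sigma = (1 + 2 + 4 + 8 + 16 + 32 + 64) * (1 + 5) * (1 + 307) = 127 * 6 * 308 = 234696; answer 234696
Part III: Y2 = 234696; w = -13; -7*(-13)^2 - 6*(-13)^1 - 7 = (-1183) + (78) + (-7) = -1112; answer -1112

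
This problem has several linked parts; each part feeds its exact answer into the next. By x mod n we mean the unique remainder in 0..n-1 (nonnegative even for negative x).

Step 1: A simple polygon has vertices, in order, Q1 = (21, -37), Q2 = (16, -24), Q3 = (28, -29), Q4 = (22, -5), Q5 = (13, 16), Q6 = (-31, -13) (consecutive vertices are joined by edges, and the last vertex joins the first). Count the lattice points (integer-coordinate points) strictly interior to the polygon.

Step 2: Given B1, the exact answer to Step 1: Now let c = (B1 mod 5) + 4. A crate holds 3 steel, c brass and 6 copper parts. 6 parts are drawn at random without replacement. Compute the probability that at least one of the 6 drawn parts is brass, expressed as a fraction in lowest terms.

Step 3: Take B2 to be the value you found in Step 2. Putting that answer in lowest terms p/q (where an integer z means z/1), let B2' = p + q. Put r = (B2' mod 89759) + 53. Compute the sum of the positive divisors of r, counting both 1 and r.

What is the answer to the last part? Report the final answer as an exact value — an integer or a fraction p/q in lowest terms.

Step 1: cross terms: (21*-24 - 16*-37)=88, (16*-29 - 28*-24)=208, (28*-5 - 22*-29)=498, (22*16 - 13*-5)=417, (13*-13 - -31*16)=327, (-31*-37 - 21*-13)=1420; twice the area = |2958| = 2958; area = 1479; boundary points = 1 + 1 + 6 + 3 + 1 + 4 = 16; strictly interior points = area - boundary/2 + 1 = 1472; answer 1472
Step 2: B1 = 1472; c = 6; total draws C(15,6) = 5005; complement C(9,6) = 84; favorable 5005 - 84 = 4921; P = 703/715; answer 703/715
Step 3: B2 = 703/715; threaded value p + q = 1418; r = 1471; 1471 is prime, so its only divisors are 1 and 1471; sigma = 1 + 1471 = 1472; answer 1472

1472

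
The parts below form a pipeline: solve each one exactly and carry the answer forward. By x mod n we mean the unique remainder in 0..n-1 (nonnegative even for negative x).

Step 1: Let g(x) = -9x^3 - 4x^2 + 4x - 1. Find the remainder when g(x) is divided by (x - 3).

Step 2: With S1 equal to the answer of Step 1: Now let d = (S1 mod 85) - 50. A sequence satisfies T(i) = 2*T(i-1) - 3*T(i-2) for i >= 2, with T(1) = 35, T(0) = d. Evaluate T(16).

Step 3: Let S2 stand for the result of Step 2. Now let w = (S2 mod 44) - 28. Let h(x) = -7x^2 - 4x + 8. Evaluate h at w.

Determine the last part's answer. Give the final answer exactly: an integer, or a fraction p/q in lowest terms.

Step 1: remainder = value at the root: -9*(3)^3 - 4*(3)^2 + 4*(3)^1 - 1 = (-243) + (-36) + (12) + (-1) = -268; answer -268
Step 2: S1 = -268; d = 22; T(2) = 2*(35) - 3*(22) = 4; iterating: T(2)=4, T(3)=-97, T(4)=-206, T(5)=-121, T(6)=376, T(7)=1115, T(8)=1102, T(9)=-1141, T(10)=-5588, T(11)=-7753, T(12)=1258, T(13)=25775, T(14)=47776, T(15)=18227, T(16)=-106874; answer -106874
Step 3: S2 = -106874; w = -26; -7*(-26)^2 - 4*(-26)^1 + 8 = (-4732) + (104) + (8) = -4620; answer -4620

-4620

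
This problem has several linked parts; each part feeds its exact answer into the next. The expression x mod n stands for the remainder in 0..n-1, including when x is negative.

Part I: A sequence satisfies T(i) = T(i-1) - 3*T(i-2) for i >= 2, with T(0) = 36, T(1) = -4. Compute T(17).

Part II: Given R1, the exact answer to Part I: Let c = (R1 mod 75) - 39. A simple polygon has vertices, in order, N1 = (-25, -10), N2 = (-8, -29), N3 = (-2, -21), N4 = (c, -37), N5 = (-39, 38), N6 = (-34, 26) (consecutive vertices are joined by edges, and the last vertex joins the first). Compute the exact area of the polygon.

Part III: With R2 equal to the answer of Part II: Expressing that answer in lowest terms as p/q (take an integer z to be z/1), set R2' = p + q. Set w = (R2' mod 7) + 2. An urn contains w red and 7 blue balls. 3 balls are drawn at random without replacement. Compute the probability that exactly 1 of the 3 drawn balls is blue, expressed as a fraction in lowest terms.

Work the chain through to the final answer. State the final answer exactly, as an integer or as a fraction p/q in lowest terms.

1/12

Part I: T(2) = 1*(-4) - 3*(36) = -112; iterating: T(2)=-112, T(3)=-100, T(4)=236, T(5)=536, T(6)=-172, T(7)=-1780, T(8)=-1264, T(9)=4076, T(10)=7868, T(11)=-4360, T(12)=-27964, T(13)=-14884, T(14)=69008, T(15)=113660, T(16)=-93364, T(17)=-434344; answer -434344
Part II: R1 = -434344; c = 17; cross terms: (-25*-29 - -8*-10)=645, (-8*-21 - -2*-29)=110, (-2*-37 - 17*-21)=431, (17*38 - -39*-37)=-797, (-39*26 - -34*38)=278, (-34*-10 - -25*26)=990; twice the area = |1657| = 1657; area = 1657/2; answer 1657/2
Part III: R2 = 1657/2; threaded value p + q = 1659; w = 2; total draws C(9,3) = 84; favorable C(7,1)*C(2,2) = 7; P = 1/12; answer 1/12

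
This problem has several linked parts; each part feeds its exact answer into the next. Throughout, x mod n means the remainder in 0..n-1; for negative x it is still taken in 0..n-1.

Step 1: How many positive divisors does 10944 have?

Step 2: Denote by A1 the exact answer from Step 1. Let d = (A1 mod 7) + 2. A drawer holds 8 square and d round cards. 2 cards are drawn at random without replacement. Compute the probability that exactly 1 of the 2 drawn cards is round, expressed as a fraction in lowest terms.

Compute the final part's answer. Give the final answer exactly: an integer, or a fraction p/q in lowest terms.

Step 1: 10944 = 2^6 * 3^2 * 19; number of divisors = (6+1) * (2+1) * (1+1) = 42; answer 42
Step 2: A1 = 42; d = 2; total draws C(10,2) = 45; favorable C(2,1)*C(8,1) = 16; P = 16/45; answer 16/45

16/45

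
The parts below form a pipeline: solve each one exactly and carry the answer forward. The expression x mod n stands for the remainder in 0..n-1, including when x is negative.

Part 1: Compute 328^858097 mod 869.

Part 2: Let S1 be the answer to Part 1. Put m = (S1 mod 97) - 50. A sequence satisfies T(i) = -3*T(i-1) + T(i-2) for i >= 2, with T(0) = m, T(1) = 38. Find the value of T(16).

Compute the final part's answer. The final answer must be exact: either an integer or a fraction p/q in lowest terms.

Part 1: squarings mod 869: 328^1=328, 328^2=697, 328^4=38, 328^8=575, 328^16=405, 328^32=653, 328^64=599, 328^128=773, 328^256=526, 328^512=334, 328^1024=324, 328^2048=696, 328^4096=383, 328^8192=697, 328^16384=38, 328^32768=575, 328^65536=405, 328^131072=653, 328^262144=599, 328^524288=773; 328^858097 = 328^1 * 328^16 * 328^32 * 328^64 * 328^128 * 328^256 * 328^512 * 328^1024 * 328^4096 * 328^65536 * 328^262144 * 328^524288 = 532 (mod 869); answer 532
Part 2: S1 = 532; m = -3; T(2) = -3*(38) + 1*(-3) = -117; iterating: T(2)=-117, T(3)=389, T(4)=-1284, T(5)=4241, T(6)=-14007, T(7)=46262, T(8)=-152793, T(9)=504641, T(10)=-1666716, T(11)=5504789, T(12)=-18181083, T(13)=60048038, T(14)=-198325197, T(15)=655023629, T(16)=-2163396084; answer -2163396084

-2163396084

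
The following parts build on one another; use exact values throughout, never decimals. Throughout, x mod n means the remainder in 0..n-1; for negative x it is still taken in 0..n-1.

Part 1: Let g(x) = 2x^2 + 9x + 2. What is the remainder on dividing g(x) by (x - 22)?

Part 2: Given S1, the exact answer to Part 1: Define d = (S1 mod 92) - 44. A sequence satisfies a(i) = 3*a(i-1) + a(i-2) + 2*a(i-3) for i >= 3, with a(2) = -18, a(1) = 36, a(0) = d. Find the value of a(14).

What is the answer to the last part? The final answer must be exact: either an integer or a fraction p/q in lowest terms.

Part 1: remainder = value at the root: 2*(22)^2 + 9*(22)^1 + 2 = (968) + (198) + (2) = 1168; answer 1168
Part 2: S1 = 1168; d = 20; a(3) = 3*(-18) + 1*(36) + 2*(20) = 22; iterating: a(3)=22, a(4)=120, a(5)=346, a(6)=1202, a(7)=4192, a(8)=14470, a(9)=50006, a(10)=172872, a(11)=597562, a(12)=2065570, a(13)=7140016, a(14)=24680742; answer 24680742

24680742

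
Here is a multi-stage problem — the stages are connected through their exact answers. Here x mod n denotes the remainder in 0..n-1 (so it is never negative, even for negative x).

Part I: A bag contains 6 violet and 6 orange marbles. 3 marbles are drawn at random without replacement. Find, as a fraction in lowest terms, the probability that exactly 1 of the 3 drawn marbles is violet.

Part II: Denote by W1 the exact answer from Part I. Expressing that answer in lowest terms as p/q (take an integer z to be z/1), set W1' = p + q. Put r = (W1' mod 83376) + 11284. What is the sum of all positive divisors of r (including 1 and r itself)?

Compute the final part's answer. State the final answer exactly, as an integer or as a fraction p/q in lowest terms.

Part I: total draws C(12,3) = 220; favorable C(6,1)*C(6,2) = 90; P = 9/22; answer 9/22
Part II: W1 = 9/22; threaded value p + q = 31; r = 11315; 11315 = 5 * 31 * 73; sigma = (1 + 5) * (1 + 31) * (1 + 73) = 6 * 32 * 74 = 14208; answer 14208

14208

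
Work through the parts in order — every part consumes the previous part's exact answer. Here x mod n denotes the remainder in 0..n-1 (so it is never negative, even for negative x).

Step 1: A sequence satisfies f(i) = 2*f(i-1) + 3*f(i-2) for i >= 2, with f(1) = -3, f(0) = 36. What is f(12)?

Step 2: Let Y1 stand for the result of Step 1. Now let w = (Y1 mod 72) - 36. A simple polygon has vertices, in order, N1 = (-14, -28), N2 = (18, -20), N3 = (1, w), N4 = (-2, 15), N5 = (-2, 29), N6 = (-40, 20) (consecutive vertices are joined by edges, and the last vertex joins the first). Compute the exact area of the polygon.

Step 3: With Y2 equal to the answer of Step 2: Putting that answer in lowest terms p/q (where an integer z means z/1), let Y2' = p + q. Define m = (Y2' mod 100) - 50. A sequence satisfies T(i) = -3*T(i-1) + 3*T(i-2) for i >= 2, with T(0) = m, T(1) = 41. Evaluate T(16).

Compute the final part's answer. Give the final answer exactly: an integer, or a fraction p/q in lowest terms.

Step 1: f(2) = 2*(-3) + 3*(36) = 102; iterating: f(2)=102, f(3)=195, f(4)=696, f(5)=1977, f(6)=6042, f(7)=18015, f(8)=54156, f(9)=162357, f(10)=487182, f(11)=1461435, f(12)=4384416; answer 4384416
Step 2: Y1 = 4384416; w = 12; cross terms: (-14*-20 - 18*-28)=784, (18*12 - 1*-20)=236, (1*15 - -2*12)=39, (-2*29 - -2*15)=-28, (-2*20 - -40*29)=1120, (-40*-28 - -14*20)=1400; twice the area = |3551| = 3551; area = 3551/2; answer 3551/2
Step 3: Y2 = 3551/2; threaded value p + q = 3553; m = 3; T(2) = -3*(41) + 3*(3) = -114; iterating: T(2)=-114, T(3)=465, T(4)=-1737, T(5)=6606, T(6)=-25029, T(7)=94905, T(8)=-359802, T(9)=1364121, T(10)=-5171769, T(11)=19607670, T(12)=-74338317, T(13)=281837961, T(14)=-1068528834, T(15)=4051100385, T(16)=-15358887657; answer -15358887657

-15358887657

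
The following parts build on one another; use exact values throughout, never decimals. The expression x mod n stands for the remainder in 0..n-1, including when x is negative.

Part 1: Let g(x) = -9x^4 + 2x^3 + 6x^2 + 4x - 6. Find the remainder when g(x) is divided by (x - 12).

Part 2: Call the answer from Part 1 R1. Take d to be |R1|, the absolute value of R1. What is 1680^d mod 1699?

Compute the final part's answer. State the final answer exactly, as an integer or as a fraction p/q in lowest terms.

Part 1: remainder = value at the root: -9*(12)^4 + 2*(12)^3 + 6*(12)^2 + 4*(12)^1 - 6 = (-186624) + (3456) + (864) + (48) + (-6) = -182262; answer -182262
Part 2: R1 = -182262; d = 182262; squarings mod 1699: 1680^1=1680, 1680^2=361, 1680^4=1197, 1680^8=552, 1680^16=583, 1680^32=89, 1680^64=1125, 1680^128=1569, 1680^256=1609, 1680^512=1304, 1680^1024=1416, 1680^2048=236, 1680^4096=1328, 1680^8192=22, 1680^16384=484, 1680^32768=1493, 1680^65536=1660, 1680^131072=1521; 1680^182262 = 1680^2 * 1680^4 * 1680^16 * 1680^32 * 1680^64 * 1680^128 * 1680^256 * 1680^512 * 1680^1024 * 1680^16384 * 1680^32768 * 1680^131072 = 763 (mod 1699); answer 763

763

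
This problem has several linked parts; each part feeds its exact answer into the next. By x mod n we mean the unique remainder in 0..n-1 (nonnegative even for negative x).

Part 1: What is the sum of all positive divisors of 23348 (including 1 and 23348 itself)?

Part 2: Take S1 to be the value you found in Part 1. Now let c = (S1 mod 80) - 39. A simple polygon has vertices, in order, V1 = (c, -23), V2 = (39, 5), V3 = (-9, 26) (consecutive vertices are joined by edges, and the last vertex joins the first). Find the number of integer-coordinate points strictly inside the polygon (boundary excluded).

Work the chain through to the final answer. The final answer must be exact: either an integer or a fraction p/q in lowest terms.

Part 1: 23348 = 2^2 * 13 * 449; sigma = (1 + 2 + 4) * (1 + 13) * (1 + 449) = 7 * 14 * 450 = 44100; answer 44100
Part 2: S1 = 44100; c = -19; cross terms: (-19*5 - 39*-23)=802, (39*26 - -9*5)=1059, (-9*-23 - -19*26)=701; twice the area = |2562| = 2562; area = 1281; boundary points = 2 + 3 + 1 = 6; strictly interior points = area - boundary/2 + 1 = 1279; answer 1279

1279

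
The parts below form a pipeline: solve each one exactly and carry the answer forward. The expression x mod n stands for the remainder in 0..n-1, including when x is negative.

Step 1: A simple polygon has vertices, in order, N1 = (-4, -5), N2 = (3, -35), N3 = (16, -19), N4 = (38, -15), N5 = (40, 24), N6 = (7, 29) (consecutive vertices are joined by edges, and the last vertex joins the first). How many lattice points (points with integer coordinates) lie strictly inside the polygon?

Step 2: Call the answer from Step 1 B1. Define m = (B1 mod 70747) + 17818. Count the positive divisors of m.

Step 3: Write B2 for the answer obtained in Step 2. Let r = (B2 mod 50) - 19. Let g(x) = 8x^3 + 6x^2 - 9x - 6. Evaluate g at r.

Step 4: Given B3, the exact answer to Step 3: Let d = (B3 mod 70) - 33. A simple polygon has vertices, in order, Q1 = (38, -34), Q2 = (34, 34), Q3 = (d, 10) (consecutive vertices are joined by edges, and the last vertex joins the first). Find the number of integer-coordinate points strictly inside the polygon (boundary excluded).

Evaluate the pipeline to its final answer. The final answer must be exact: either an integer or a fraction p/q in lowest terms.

1337

Step 1: cross terms: (-4*-35 - 3*-5)=155, (3*-19 - 16*-35)=503, (16*-15 - 38*-19)=482, (38*24 - 40*-15)=1512, (40*29 - 7*24)=992, (7*-5 - -4*29)=81; twice the area = |3725| = 3725; area = 3725/2; boundary points = 1 + 1 + 2 + 1 + 1 + 1 = 7; strictly interior points = area - boundary/2 + 1 = 1860; answer 1860
Step 2: B1 = 1860; m = 19678; 19678 = 2 * 9839; number of divisors = (1+1) * (1+1) = 4; answer 4
Step 3: B2 = 4; r = -15; 8*(-15)^3 + 6*(-15)^2 - 9*(-15)^1 - 6 = (-27000) + (1350) + (135) + (-6) = -25521; answer -25521
Step 4: B3 = -25521; d = -4; cross terms: (38*34 - 34*-34)=2448, (34*10 - -4*34)=476, (-4*-34 - 38*10)=-244; twice the area = |2680| = 2680; area = 1340; boundary points = 4 + 2 + 2 = 8; strictly interior points = area - boundary/2 + 1 = 1337; answer 1337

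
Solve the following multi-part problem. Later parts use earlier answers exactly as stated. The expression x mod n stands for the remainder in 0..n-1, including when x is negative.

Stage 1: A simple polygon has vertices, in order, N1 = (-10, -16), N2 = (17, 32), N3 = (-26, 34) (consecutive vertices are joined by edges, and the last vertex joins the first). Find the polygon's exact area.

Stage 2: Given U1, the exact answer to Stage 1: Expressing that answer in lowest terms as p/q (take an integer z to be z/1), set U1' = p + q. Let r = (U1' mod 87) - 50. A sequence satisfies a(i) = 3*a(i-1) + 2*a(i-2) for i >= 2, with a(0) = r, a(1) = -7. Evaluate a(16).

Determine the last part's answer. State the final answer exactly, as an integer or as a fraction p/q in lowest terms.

Stage 1: cross terms: (-10*32 - 17*-16)=-48, (17*34 - -26*32)=1410, (-26*-16 - -10*34)=756; twice the area = |2118| = 2118; area = 1059; answer 1059
Stage 2: U1 = 1059; threaded value p + q = 1060; r = -34; a(2) = 3*(-7) + 2*(-34) = -89; iterating: a(2)=-89, a(3)=-281, a(4)=-1021, a(5)=-3625, a(6)=-12917, a(7)=-46001, a(8)=-163837, a(9)=-583513, a(10)=-2078213, a(11)=-7401665, a(12)=-26361421, a(13)=-93887593, a(14)=-334385621, a(15)=-1190932049, a(16)=-4241567389; answer -4241567389

-4241567389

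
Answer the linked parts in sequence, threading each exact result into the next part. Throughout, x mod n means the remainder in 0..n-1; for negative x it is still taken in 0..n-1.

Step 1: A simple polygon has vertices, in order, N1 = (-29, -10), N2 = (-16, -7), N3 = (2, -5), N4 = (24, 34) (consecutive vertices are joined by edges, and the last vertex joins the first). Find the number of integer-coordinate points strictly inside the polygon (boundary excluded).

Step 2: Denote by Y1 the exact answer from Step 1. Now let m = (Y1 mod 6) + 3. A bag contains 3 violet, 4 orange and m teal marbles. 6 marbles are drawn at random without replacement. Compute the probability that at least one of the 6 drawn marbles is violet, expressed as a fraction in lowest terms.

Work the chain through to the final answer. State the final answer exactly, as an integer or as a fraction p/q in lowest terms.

29/30

Step 1: cross terms: (-29*-7 - -16*-10)=43, (-16*-5 - 2*-7)=94, (2*34 - 24*-5)=188, (24*-10 - -29*34)=746; twice the area = |1071| = 1071; area = 1071/2; boundary points = 1 + 2 + 1 + 1 = 5; strictly interior points = area - boundary/2 + 1 = 534; answer 534
Step 2: Y1 = 534; m = 3; total draws C(10,6) = 210; complement C(7,6) = 7; favorable 210 - 7 = 203; P = 29/30; answer 29/30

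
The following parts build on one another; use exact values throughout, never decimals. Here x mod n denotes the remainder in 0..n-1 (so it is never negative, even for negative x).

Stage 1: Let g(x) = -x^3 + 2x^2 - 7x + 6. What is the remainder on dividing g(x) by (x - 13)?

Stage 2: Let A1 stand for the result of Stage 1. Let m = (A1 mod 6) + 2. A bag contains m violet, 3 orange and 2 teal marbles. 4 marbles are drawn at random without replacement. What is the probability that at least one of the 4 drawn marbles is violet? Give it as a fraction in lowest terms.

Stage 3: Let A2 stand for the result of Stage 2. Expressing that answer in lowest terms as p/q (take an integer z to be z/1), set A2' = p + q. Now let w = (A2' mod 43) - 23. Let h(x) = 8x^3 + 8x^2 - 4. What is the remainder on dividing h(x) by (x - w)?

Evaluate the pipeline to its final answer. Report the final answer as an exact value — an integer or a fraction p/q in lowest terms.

-7204

Stage 1: remainder = value at the root: -1*(13)^3 + 2*(13)^2 - 7*(13)^1 + 6 = (-2197) + (338) + (-91) + (6) = -1944; answer -1944
Stage 2: A1 = -1944; m = 2; total draws C(7,4) = 35; complement C(5,4) = 5; favorable 35 - 5 = 30; P = 6/7; answer 6/7
Stage 3: A2 = 6/7; threaded value p + q = 13; w = -10; remainder = value at the root: 8*(-10)^3 + 8*(-10)^2 - 4 = (-8000) + (800) + (-4) = -7204; answer -7204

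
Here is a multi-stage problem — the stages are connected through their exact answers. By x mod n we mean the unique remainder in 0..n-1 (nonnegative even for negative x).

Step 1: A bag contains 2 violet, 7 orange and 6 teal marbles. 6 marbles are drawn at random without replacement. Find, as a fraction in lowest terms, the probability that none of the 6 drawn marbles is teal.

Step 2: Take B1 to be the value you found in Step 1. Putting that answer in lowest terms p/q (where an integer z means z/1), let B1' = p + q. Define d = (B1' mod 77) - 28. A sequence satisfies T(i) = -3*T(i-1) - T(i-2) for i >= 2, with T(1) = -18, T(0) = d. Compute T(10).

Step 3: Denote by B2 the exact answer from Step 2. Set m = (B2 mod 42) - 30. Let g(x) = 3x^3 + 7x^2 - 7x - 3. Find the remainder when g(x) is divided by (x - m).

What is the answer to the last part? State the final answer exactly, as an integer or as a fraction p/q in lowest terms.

Step 1: total draws C(15,6) = 5005; favorable C(9,6) = 84; P = 12/715; answer 12/715
Step 2: B1 = 12/715; threaded value p + q = 727; d = 6; T(2) = -3*(-18) - 1*(6) = 48; iterating: T(2)=48, T(3)=-126, T(4)=330, T(5)=-864, T(6)=2262, T(7)=-5922, T(8)=15504, T(9)=-40590, T(10)=106266; answer 106266
Step 3: B2 = 106266; m = -24; remainder = value at the root: 3*(-24)^3 + 7*(-24)^2 - 7*(-24)^1 - 3 = (-41472) + (4032) + (168) + (-3) = -37275; answer -37275

-37275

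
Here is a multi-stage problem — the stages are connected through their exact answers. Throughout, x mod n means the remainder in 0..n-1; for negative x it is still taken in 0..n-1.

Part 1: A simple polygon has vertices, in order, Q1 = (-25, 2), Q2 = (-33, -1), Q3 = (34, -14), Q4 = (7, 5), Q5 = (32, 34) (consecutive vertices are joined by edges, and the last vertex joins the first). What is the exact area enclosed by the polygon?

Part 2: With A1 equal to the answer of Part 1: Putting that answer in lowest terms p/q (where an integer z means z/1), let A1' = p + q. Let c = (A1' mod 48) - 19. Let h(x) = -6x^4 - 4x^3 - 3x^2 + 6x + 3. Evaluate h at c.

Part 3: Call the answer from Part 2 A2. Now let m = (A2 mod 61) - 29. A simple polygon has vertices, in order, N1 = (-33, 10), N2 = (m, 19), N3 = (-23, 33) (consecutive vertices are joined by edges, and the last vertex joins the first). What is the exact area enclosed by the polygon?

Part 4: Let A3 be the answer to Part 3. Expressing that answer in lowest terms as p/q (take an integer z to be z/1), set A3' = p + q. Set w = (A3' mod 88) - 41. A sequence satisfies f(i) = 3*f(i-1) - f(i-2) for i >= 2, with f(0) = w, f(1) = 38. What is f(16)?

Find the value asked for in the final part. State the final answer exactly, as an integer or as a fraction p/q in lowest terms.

Part 1: cross terms: (-25*-1 - -33*2)=91, (-33*-14 - 34*-1)=496, (34*5 - 7*-14)=268, (7*34 - 32*5)=78, (32*2 - -25*34)=914; twice the area = |1847| = 1847; area = 1847/2; answer 1847/2
Part 2: A1 = 1847/2; threaded value p + q = 1849; c = 6; -6*(6)^4 - 4*(6)^3 - 3*(6)^2 + 6*(6)^1 + 3 = (-7776) + (-864) + (-108) + (36) + (3) = -8709; answer -8709
Part 3: A2 = -8709; m = -15; cross terms: (-33*19 - -15*10)=-477, (-15*33 - -23*19)=-58, (-23*10 - -33*33)=859; twice the area = |324| = 324; area = 162; answer 162
Part 4: A3 = 162; threaded value p + q = 163; w = 34; f(2) = 3*(38) - 1*(34) = 80; iterating: f(2)=80, f(3)=202, f(4)=526, f(5)=1376, f(6)=3602, f(7)=9430, f(8)=24688, f(9)=64634, f(10)=169214, f(11)=443008, f(12)=1159810, f(13)=3036422, f(14)=7949456, f(15)=20811946, f(16)=54486382; answer 54486382

54486382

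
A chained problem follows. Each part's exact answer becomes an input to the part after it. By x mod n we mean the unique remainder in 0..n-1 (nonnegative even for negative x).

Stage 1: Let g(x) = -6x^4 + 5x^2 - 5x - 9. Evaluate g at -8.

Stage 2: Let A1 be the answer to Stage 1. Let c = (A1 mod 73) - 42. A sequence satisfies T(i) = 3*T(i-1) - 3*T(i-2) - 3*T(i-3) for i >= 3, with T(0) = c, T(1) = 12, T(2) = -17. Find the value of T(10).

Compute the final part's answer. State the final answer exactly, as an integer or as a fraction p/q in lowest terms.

Stage 1: -6*(-8)^4 + 5*(-8)^2 - 5*(-8)^1 - 9 = (-24576) + (320) + (40) + (-9) = -24225; answer -24225
Stage 2: A1 = -24225; c = -31; T(3) = 3*(-17) - 3*(12) - 3*(-31) = 6; iterating: T(3)=6, T(4)=33, T(5)=132, T(6)=279, T(7)=342, T(8)=-207, T(9)=-2484, T(10)=-7857; answer -7857

-7857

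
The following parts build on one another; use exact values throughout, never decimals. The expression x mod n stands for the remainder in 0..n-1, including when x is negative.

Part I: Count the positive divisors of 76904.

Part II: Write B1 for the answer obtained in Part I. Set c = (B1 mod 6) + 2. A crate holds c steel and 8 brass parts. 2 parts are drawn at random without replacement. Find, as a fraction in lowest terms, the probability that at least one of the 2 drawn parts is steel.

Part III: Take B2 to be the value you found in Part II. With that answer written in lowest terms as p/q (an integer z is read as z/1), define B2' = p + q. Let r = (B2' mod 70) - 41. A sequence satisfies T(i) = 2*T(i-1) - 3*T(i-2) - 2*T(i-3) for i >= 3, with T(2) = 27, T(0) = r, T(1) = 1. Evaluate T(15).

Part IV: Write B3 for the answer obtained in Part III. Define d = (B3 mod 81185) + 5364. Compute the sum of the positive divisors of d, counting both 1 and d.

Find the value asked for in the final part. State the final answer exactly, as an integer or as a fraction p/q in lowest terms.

59064

Part I: 76904 = 2^3 * 9613; number of divisors = (3+1) * (1+1) = 8; answer 8
Part II: B1 = 8; c = 4; total draws C(12,2) = 66; complement C(8,2) = 28; favorable 66 - 28 = 38; P = 19/33; answer 19/33
Part III: B2 = 19/33; threaded value p + q = 52; r = 11; T(3) = 2*(27) - 3*(1) - 2*(11) = 29; iterating: T(3)=29, T(4)=-25, T(5)=-191, T(6)=-365, T(7)=-107, T(8)=1263, T(9)=3577, T(10)=3579, T(11)=-6099, T(12)=-30089, T(13)=-49039, T(14)=4387, T(15)=216069; answer 216069
Part IV: B3 = 216069; d = 59063; 59063 is prime, so its only divisors are 1 and 59063; sigma = 1 + 59063 = 59064; answer 59064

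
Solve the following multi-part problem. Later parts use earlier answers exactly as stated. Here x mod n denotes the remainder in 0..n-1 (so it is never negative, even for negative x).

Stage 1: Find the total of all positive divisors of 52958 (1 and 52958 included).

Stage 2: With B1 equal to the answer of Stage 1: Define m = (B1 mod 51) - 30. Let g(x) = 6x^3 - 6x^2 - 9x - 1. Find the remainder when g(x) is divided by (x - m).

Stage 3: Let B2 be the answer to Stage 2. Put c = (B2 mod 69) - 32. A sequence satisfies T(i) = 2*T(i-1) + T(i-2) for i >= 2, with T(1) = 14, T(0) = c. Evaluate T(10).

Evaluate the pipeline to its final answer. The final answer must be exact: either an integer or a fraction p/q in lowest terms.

12607

Stage 1: 52958 = 2 * 26479; sigma = (1 + 2) * (1 + 26479) = 3 * 26480 = 79440; answer 79440
Stage 2: B1 = 79440; m = 3; remainder = value at the root: 6*(3)^3 - 6*(3)^2 - 9*(3)^1 - 1 = (162) + (-54) + (-27) + (-1) = 80; answer 80
Stage 3: B2 = 80; c = -21; T(2) = 2*(14) + 1*(-21) = 7; iterating: T(2)=7, T(3)=28, T(4)=63, T(5)=154, T(6)=371, T(7)=896, T(8)=2163, T(9)=5222, T(10)=12607; answer 12607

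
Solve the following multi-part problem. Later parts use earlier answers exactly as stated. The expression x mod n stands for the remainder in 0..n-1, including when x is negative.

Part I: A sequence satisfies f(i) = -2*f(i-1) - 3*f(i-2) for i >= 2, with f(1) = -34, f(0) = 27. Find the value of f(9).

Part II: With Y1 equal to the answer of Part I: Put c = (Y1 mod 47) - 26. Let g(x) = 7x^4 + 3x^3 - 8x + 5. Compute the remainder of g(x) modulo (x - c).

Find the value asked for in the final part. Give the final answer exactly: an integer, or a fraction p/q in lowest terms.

Part I: f(2) = -2*(-34) - 3*(27) = -13; iterating: f(2)=-13, f(3)=128, f(4)=-217, f(5)=50, f(6)=551, f(7)=-1252, f(8)=851, f(9)=2054; answer 2054
Part II: Y1 = 2054; c = 7; remainder = value at the root: 7*(7)^4 + 3*(7)^3 - 8*(7)^1 + 5 = (16807) + (1029) + (-56) + (5) = 17785; answer 17785

17785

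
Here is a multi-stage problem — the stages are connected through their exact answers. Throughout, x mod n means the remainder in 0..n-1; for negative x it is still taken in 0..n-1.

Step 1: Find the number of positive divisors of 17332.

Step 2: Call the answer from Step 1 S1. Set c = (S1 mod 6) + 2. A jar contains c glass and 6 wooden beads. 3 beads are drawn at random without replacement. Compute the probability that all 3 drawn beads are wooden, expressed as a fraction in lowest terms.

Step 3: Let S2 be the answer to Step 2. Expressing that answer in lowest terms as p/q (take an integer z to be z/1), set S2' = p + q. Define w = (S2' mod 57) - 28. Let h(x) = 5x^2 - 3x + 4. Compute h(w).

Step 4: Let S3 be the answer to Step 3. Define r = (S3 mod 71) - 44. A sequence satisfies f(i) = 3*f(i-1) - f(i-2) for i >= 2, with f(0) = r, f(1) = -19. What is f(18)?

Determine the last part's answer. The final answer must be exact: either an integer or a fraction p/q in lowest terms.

Step 1: 17332 = 2^2 * 7 * 619; number of divisors = (2+1) * (1+1) * (1+1) = 12; answer 12
Step 2: S1 = 12; c = 2; total draws C(8,3) = 56; favorable C(6,3) = 20; P = 5/14; answer 5/14
Step 3: S2 = 5/14; threaded value p + q = 19; w = -9; 5*(-9)^2 - 3*(-9)^1 + 4 = (405) + (27) + (4) = 436; answer 436
Step 4: S3 = 436; r = -34; f(2) = 3*(-19) - 1*(-34) = -23; iterating: f(2)=-23, f(3)=-50, f(4)=-127, f(5)=-331, f(6)=-866, f(7)=-2267, f(8)=-5935, f(9)=-15538, f(10)=-40679, f(11)=-106499, f(12)=-278818, f(13)=-729955, f(14)=-1911047, f(15)=-5003186, f(16)=-13098511, f(17)=-34292347, f(18)=-89778530; answer -89778530

-89778530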